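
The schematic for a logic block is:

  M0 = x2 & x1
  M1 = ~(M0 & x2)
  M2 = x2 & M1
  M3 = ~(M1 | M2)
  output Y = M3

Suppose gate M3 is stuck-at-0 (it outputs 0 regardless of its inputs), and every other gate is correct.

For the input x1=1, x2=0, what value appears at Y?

0

Propagate with M3 forced: M0=0, M1=1, M2=0, M3=0 [stuck-at-0].
So Y = 0. (Same as the fault-free value — the fault is masked on this input.)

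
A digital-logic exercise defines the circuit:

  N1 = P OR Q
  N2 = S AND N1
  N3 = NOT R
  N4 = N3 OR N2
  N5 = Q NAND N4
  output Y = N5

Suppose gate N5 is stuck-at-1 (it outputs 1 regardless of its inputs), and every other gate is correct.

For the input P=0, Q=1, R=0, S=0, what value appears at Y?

1

Propagate with N5 forced: N1=1, N2=0, N3=1, N4=1, N5=1 [stuck-at-1].
So Y = 1. (Without the fault it would be 0.)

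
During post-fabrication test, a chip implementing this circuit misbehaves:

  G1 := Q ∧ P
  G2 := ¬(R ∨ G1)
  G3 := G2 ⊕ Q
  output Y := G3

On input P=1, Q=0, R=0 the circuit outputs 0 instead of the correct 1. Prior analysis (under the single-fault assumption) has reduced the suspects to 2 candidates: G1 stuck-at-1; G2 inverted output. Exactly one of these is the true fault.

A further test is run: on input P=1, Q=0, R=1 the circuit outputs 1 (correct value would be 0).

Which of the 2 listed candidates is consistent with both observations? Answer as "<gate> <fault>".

G2 inverted output

Evaluate each candidate on input P=1, Q=0, R=1:
  G1 stuck-at-1: G1=1 [stuck-at-1], G2=0, G3=0 → 0 — eliminated
  G2 inverted output: G1=0, G2=1 [inverted output], G3=1 → 1 — matches
Only G2 inverted output reproduces the observed 1.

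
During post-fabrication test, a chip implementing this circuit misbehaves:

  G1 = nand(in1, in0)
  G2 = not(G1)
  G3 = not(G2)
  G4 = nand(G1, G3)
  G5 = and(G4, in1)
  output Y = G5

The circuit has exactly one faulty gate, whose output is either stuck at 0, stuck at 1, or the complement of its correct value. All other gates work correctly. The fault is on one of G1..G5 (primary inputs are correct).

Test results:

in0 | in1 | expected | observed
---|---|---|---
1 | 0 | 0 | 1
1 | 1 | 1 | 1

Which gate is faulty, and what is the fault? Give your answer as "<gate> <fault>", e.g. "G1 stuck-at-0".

Fault-free values for test 1 (in0=1, in1=0): G1=1, G2=0, G3=1, G4=0, G5=0, giving Y=0. Observed 1.
Test 1: faults giving observed 1 are {G5 stuck-at-1, G5 inverted output}.
Test 2 (in0=1, in1=1): fault-free G1=0, G2=1, G3=0, G4=1, G5=1 → 1; observed 1. Eliminates G5 inverted output.
Only G5 stuck-at-1 is consistent with every test.

G5 stuck-at-1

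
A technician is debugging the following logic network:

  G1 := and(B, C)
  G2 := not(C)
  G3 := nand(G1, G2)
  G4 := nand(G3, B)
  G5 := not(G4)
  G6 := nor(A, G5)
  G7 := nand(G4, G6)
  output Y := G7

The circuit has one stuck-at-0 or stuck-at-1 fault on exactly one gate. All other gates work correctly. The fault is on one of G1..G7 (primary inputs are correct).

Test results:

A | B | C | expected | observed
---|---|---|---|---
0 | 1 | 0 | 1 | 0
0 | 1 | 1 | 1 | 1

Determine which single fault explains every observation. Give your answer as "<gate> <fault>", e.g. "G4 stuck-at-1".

G1 stuck-at-1

Fault-free values for test 1 (A=0, B=1, C=0): G1=0, G2=1, G3=1, G4=0, G5=1, G6=0, G7=1, giving Y=1. Observed 0.
Test 1: faults giving observed 0 are {G1 stuck-at-1, G3 stuck-at-0, G4 stuck-at-1, G7 stuck-at-0}.
Test 2 (A=0, B=1, C=1): fault-free G1=1, G2=0, G3=1, G4=0, G5=1, G6=0, G7=1 → 1; observed 1. Eliminates G3 stuck-at-0, G4 stuck-at-1, G7 stuck-at-0.
Only G1 stuck-at-1 is consistent with every test.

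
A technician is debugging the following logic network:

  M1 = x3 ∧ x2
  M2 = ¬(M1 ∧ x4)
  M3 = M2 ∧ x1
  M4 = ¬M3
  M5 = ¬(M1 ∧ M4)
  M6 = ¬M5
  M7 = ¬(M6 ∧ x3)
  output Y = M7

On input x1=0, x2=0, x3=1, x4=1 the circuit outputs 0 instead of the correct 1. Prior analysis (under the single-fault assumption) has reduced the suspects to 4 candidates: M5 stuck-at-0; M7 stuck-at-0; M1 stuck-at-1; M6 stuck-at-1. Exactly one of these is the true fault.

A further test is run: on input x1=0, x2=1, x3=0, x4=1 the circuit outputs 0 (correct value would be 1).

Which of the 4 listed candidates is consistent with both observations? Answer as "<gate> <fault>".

M7 stuck-at-0

Evaluate each candidate on input x1=0, x2=1, x3=0, x4=1:
  M5 stuck-at-0: M1=0, M2=1, M3=0, M4=1, M5=0 [stuck-at-0], M6=1, M7=1 → 1 — eliminated
  M7 stuck-at-0: M1=0, M2=1, M3=0, M4=1, M5=1, M6=0, M7=0 [stuck-at-0] → 0 — matches
  M1 stuck-at-1: M1=1 [stuck-at-1], M2=0, M3=0, M4=1, M5=0, M6=1, M7=1 → 1 — eliminated
  M6 stuck-at-1: M1=0, M2=1, M3=0, M4=1, M5=1, M6=1 [stuck-at-1], M7=1 → 1 — eliminated
Only M7 stuck-at-0 reproduces the observed 0.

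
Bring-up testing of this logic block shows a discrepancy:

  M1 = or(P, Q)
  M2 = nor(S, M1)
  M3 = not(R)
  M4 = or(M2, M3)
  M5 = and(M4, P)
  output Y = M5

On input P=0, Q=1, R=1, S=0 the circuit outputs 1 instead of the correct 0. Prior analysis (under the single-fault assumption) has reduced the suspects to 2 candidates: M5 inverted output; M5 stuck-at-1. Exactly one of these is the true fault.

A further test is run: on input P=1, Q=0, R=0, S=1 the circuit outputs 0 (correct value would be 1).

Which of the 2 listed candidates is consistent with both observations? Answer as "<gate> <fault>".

M5 inverted output

Evaluate each candidate on input P=1, Q=0, R=0, S=1:
  M5 inverted output: M1=1, M2=0, M3=1, M4=1, M5=0 [inverted output] → 0 — matches
  M5 stuck-at-1: M1=1, M2=0, M3=1, M4=1, M5=1 [stuck-at-1] → 1 — eliminated
Only M5 inverted output reproduces the observed 0.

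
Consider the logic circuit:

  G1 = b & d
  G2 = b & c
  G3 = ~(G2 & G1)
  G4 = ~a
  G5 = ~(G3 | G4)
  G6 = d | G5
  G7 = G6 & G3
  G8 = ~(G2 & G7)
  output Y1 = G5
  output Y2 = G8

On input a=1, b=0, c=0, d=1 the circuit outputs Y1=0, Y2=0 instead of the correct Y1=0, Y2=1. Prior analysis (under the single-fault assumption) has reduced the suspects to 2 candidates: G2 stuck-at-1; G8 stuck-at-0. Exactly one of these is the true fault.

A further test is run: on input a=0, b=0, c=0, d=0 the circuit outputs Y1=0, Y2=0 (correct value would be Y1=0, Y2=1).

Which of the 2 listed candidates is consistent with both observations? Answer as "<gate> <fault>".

G8 stuck-at-0

Evaluate each candidate on input a=0, b=0, c=0, d=0:
  G2 stuck-at-1: G1=0, G2=1 [stuck-at-1], G3=1, G4=1, G5=0, G6=0, G7=0, G8=1 → Y1=0, Y2=1 — eliminated
  G8 stuck-at-0: G1=0, G2=0, G3=1, G4=1, G5=0, G6=0, G7=0, G8=0 [stuck-at-0] → Y1=0, Y2=0 — matches
Only G8 stuck-at-0 reproduces the observed Y1=0, Y2=0.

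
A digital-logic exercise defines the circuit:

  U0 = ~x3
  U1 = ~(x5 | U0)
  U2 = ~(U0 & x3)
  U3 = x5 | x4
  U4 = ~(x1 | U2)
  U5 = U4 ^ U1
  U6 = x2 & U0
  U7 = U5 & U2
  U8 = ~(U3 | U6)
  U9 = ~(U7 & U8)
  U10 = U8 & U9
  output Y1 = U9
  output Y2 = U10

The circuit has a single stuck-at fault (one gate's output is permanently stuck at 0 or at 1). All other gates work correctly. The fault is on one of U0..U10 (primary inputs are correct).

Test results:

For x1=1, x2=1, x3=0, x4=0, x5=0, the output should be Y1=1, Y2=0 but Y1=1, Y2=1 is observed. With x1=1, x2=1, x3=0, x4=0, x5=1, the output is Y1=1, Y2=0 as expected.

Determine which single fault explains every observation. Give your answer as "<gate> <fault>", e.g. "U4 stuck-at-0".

U6 stuck-at-0

Fault-free values for test 1 (x1=1, x2=1, x3=0, x4=0, x5=0): U0=1, U1=0, U2=1, U3=0, U4=0, U5=0, U6=1, U7=0, U8=0, U9=1, U10=0, giving Y1=1, Y2=0. Observed Y1=1, Y2=1.
Test 1: faults giving observed Y1=1, Y2=1 are {U6 stuck-at-0, U8 stuck-at-1, U10 stuck-at-1}.
Test 2 (x1=1, x2=1, x3=0, x4=0, x5=1): fault-free U0=1, U1=0, U2=1, U3=1, U4=0, U5=0, U6=1, U7=0, U8=0, U9=1, U10=0 → Y1=1, Y2=0; observed Y1=1, Y2=0. Eliminates U8 stuck-at-1, U10 stuck-at-1.
Only U6 stuck-at-0 is consistent with every test.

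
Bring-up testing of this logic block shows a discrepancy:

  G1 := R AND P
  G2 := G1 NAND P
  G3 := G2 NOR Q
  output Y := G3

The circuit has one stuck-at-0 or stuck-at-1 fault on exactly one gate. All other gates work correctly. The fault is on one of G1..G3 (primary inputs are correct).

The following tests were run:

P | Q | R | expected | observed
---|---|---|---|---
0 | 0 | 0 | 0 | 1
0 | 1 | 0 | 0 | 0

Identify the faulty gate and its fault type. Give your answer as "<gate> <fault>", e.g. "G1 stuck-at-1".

Fault-free values for test 1 (P=0, Q=0, R=0): G1=0, G2=1, G3=0, giving Y=0. Observed 1.
Test 1: faults giving observed 1 are {G2 stuck-at-0, G3 stuck-at-1}.
Test 2 (P=0, Q=1, R=0): fault-free G1=0, G2=1, G3=0 → 0; observed 0. Eliminates G3 stuck-at-1.
Only G2 stuck-at-0 is consistent with every test.

G2 stuck-at-0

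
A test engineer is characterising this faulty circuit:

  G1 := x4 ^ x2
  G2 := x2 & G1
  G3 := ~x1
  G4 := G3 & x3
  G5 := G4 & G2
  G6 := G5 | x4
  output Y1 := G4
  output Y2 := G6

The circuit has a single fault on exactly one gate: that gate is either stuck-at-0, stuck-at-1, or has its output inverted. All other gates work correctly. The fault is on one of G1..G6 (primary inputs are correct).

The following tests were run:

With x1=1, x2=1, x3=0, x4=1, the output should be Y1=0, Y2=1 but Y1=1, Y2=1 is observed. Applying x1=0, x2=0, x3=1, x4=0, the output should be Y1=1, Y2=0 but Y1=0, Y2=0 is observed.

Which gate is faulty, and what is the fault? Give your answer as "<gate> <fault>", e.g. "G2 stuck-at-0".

Fault-free values for test 1 (x1=1, x2=1, x3=0, x4=1): G1=0, G2=0, G3=0, G4=0, G5=0, G6=1, giving Y1=0, Y2=1. Observed Y1=1, Y2=1.
Test 1: faults giving observed Y1=1, Y2=1 are {G4 stuck-at-1, G4 inverted output}.
Test 2 (x1=0, x2=0, x3=1, x4=0): fault-free G1=0, G2=0, G3=1, G4=1, G5=0, G6=0 → Y1=1, Y2=0; observed Y1=0, Y2=0. Eliminates G4 stuck-at-1.
Only G4 inverted output is consistent with every test.

G4 inverted output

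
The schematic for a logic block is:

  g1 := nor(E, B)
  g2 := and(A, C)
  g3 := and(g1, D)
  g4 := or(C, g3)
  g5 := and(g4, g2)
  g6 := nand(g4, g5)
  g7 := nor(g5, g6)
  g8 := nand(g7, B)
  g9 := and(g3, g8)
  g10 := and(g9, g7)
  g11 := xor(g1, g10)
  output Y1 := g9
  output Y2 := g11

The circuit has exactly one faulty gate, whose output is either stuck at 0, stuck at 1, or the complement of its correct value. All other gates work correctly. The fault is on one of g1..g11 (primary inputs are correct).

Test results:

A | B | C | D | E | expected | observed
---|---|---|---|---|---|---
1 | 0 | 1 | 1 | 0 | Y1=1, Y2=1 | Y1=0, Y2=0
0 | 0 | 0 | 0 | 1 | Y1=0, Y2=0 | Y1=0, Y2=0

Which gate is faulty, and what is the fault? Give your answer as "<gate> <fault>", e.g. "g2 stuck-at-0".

g1 stuck-at-0

Fault-free values for test 1 (A=1, B=0, C=1, D=1, E=0): g1=1, g2=1, g3=1, g4=1, g5=1, g6=0, g7=0, g8=1, g9=1, g10=0, g11=1, giving Y1=1, Y2=1. Observed Y1=0, Y2=0.
Test 1: faults giving observed Y1=0, Y2=0 are {g1 stuck-at-0, g1 inverted output}.
Test 2 (A=0, B=0, C=0, D=0, E=1): fault-free g1=0, g2=0, g3=0, g4=0, g5=0, g6=1, g7=0, g8=1, g9=0, g10=0, g11=0 → Y1=0, Y2=0; observed Y1=0, Y2=0. Eliminates g1 inverted output.
Only g1 stuck-at-0 is consistent with every test.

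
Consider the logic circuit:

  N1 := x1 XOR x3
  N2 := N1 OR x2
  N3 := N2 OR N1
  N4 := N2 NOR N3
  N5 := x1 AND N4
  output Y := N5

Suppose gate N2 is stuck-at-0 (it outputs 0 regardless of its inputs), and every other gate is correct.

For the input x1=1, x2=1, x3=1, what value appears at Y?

Propagate with N2 forced: N1=0, N2=0 [stuck-at-0], N3=0, N4=1, N5=1.
So Y = 1. (Without the fault it would be 0.)

1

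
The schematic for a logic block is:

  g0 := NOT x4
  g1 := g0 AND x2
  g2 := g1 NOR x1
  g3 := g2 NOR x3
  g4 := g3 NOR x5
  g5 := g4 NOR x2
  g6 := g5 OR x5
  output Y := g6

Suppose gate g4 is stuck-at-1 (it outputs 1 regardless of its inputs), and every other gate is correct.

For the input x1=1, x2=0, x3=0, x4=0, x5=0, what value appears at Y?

Propagate with g4 forced: g0=1, g1=0, g2=0, g3=1, g4=1 [stuck-at-1], g5=0, g6=0.
So Y = 0. (Without the fault it would be 1.)

0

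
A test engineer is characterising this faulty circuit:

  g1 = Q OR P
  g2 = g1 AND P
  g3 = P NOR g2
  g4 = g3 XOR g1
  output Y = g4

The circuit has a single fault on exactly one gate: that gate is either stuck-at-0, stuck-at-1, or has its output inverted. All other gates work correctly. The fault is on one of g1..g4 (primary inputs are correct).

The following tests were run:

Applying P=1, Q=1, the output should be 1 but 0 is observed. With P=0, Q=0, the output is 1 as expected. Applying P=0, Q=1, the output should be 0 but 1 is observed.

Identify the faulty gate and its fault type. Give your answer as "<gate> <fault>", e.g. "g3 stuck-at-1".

g1 stuck-at-0

Fault-free values for test 1 (P=1, Q=1): g1=1, g2=1, g3=0, g4=1, giving Y=1. Observed 0.
Test 1: faults giving observed 0 are {g1 stuck-at-0, g1 inverted output, g3 stuck-at-1, g3 inverted output, g4 stuck-at-0, g4 inverted output}.
Test 2 (P=0, Q=0): fault-free g1=0, g2=0, g3=1, g4=1 → 1; observed 1. Eliminates g1 inverted output, g3 inverted output, g4 stuck-at-0, g4 inverted output.
Test 3 (P=0, Q=1): fault-free g1=1, g2=0, g3=1, g4=0 → 0; observed 1. Eliminates g3 stuck-at-1.
Only g1 stuck-at-0 is consistent with every test.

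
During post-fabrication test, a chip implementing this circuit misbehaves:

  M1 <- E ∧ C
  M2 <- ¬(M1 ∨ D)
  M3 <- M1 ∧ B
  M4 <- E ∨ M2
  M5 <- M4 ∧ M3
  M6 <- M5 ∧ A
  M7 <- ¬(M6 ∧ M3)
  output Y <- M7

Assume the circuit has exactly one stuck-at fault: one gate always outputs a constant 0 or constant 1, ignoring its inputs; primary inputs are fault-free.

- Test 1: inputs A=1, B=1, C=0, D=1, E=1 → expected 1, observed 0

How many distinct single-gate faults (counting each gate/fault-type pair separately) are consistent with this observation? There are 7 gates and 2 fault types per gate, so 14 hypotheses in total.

3

Fault-free: M1=0, M2=0, M3=0, M4=1, M5=0, M6=0, M7=1 → 1. Observed 0.
  M1 stuck-at-0: output 1 ✗
  M1 stuck-at-1: output 0 ✓
  M2 stuck-at-0: output 1 ✗
  M2 stuck-at-1: output 1 ✗
  M3 stuck-at-0: output 1 ✗
  M3 stuck-at-1: output 0 ✓
  M4 stuck-at-0: output 1 ✗
  M4 stuck-at-1: output 1 ✗
  M5 stuck-at-0: output 1 ✗
  M5 stuck-at-1: output 1 ✗
  M6 stuck-at-0: output 1 ✗
  M6 stuck-at-1: output 1 ✗
  M7 stuck-at-0: output 0 ✓
  M7 stuck-at-1: output 1 ✗
Consistent faults: {M1 stuck-at-1, M3 stuck-at-1, M7 stuck-at-0} — 3 in all.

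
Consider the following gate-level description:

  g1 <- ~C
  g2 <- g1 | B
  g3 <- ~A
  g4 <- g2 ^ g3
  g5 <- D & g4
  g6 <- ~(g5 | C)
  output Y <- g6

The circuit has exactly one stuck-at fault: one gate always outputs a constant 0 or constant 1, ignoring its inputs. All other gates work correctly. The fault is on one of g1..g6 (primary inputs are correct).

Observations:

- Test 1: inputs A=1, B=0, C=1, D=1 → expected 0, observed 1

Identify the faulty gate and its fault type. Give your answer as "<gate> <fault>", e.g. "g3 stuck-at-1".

g6 stuck-at-1

Fault-free values for test 1 (A=1, B=0, C=1, D=1): g1=0, g2=0, g3=0, g4=0, g5=0, g6=0, giving Y=0. Observed 1.
Test 1: faults giving observed 1 are {g6 stuck-at-1}.
Only g6 stuck-at-1 is consistent with every test.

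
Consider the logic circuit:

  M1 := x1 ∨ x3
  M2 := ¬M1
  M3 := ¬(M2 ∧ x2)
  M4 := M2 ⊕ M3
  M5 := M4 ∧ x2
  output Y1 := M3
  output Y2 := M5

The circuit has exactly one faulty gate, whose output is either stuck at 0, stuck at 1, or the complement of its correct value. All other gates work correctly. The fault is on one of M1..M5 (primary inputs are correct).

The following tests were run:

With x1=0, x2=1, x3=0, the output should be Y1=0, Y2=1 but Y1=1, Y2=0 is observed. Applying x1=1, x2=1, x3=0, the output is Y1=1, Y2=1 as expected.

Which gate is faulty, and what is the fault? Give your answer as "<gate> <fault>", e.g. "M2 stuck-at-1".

M3 stuck-at-1

Fault-free values for test 1 (x1=0, x2=1, x3=0): M1=0, M2=1, M3=0, M4=1, M5=1, giving Y1=0, Y2=1. Observed Y1=1, Y2=0.
Test 1: faults giving observed Y1=1, Y2=0 are {M3 stuck-at-1, M3 inverted output}.
Test 2 (x1=1, x2=1, x3=0): fault-free M1=1, M2=0, M3=1, M4=1, M5=1 → Y1=1, Y2=1; observed Y1=1, Y2=1. Eliminates M3 inverted output.
Only M3 stuck-at-1 is consistent with every test.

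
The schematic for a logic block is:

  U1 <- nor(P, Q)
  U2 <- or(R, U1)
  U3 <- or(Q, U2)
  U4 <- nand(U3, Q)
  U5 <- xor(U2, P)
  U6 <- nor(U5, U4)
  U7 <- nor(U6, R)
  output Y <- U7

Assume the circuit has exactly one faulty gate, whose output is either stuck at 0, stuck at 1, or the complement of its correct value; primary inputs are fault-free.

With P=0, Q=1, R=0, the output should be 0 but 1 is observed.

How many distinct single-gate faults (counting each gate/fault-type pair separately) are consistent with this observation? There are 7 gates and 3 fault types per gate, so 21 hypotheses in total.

Fault-free: U1=0, U2=0, U3=1, U4=0, U5=0, U6=1, U7=0 → 0. Observed 1.
  U1: stuck-at-1, inverted output ✓; others ✗
  U2: stuck-at-1, inverted output ✓; others ✗
  U3: stuck-at-0, inverted output ✓; others ✗
  U4: stuck-at-1, inverted output ✓; others ✗
  U5: stuck-at-1, inverted output ✓; others ✗
  U6: stuck-at-0, inverted output ✓; others ✗
  U7: stuck-at-1, inverted output ✓; others ✗
Consistent faults: {U1 stuck-at-1, U1 inverted output, U2 stuck-at-1, U2 inverted output, U3 stuck-at-0, U3 inverted output, U4 stuck-at-1, U4 inverted output, U5 stuck-at-1, U5 inverted output, U6 stuck-at-0, U6 inverted output, U7 stuck-at-1, U7 inverted output} — 14 in all.

14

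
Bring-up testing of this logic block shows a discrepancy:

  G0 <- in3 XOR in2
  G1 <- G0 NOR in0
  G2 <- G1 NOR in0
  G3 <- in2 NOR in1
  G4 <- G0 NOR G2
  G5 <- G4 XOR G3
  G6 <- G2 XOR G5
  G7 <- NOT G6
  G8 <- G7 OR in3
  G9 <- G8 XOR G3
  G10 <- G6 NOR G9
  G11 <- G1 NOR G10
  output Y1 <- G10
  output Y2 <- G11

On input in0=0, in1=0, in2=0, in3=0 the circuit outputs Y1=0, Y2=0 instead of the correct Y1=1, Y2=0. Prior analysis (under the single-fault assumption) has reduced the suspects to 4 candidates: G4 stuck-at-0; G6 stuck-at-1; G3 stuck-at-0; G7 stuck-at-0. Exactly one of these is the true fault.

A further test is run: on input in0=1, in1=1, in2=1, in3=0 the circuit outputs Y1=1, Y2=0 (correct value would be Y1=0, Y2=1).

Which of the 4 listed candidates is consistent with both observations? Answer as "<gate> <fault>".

Evaluate each candidate on input in0=1, in1=1, in2=1, in3=0:
  G4 stuck-at-0: G0=1, G1=0, G2=0, G3=0, G4=0 [stuck-at-0], G5=0, G6=0, G7=1, G8=1, G9=1, G10=0, G11=1 → Y1=0, Y2=1 — eliminated
  G6 stuck-at-1: G0=1, G1=0, G2=0, G3=0, G4=0, G5=0, G6=1 [stuck-at-1], G7=0, G8=0, G9=0, G10=0, G11=1 → Y1=0, Y2=1 — eliminated
  G3 stuck-at-0: G0=1, G1=0, G2=0, G3=0 [stuck-at-0], G4=0, G5=0, G6=0, G7=1, G8=1, G9=1, G10=0, G11=1 → Y1=0, Y2=1 — eliminated
  G7 stuck-at-0: G0=1, G1=0, G2=0, G3=0, G4=0, G5=0, G6=0, G7=0 [stuck-at-0], G8=0, G9=0, G10=1, G11=0 → Y1=1, Y2=0 — matches
Only G7 stuck-at-0 reproduces the observed Y1=1, Y2=0.

G7 stuck-at-0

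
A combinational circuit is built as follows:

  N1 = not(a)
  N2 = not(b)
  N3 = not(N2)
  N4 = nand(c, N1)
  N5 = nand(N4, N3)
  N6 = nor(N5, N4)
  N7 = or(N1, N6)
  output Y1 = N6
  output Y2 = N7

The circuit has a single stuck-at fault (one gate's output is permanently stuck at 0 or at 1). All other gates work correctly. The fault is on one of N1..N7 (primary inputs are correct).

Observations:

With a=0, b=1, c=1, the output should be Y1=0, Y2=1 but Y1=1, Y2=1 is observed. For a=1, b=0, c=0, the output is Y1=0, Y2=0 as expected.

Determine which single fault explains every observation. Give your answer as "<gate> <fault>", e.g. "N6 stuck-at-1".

N5 stuck-at-0

Fault-free values for test 1 (a=0, b=1, c=1): N1=1, N2=0, N3=1, N4=0, N5=1, N6=0, N7=1, giving Y1=0, Y2=1. Observed Y1=1, Y2=1.
Test 1: faults giving observed Y1=1, Y2=1 are {N5 stuck-at-0, N6 stuck-at-1}.
Test 2 (a=1, b=0, c=0): fault-free N1=0, N2=1, N3=0, N4=1, N5=1, N6=0, N7=0 → Y1=0, Y2=0; observed Y1=0, Y2=0. Eliminates N6 stuck-at-1.
Only N5 stuck-at-0 is consistent with every test.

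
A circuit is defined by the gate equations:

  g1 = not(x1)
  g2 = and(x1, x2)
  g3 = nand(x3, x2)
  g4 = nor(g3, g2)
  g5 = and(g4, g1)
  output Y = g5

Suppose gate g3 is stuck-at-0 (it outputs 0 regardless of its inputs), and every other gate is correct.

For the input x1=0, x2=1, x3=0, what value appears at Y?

Propagate with g3 forced: g1=1, g2=0, g3=0 [stuck-at-0], g4=1, g5=1.
So Y = 1. (Without the fault it would be 0.)

1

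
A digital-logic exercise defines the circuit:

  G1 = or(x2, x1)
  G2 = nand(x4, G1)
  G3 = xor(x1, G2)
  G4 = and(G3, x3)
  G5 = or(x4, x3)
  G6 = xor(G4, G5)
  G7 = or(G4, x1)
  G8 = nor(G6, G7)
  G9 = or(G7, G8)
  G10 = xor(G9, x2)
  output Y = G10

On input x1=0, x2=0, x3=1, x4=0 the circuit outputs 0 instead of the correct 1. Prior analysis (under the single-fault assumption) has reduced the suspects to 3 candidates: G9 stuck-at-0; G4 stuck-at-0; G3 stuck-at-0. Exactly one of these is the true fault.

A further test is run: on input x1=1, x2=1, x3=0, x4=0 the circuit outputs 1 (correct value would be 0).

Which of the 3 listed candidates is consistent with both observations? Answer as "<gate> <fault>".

Evaluate each candidate on input x1=1, x2=1, x3=0, x4=0:
  G9 stuck-at-0: G1=1, G2=1, G3=0, G4=0, G5=0, G6=0, G7=1, G8=0, G9=0 [stuck-at-0], G10=1 → 1 — matches
  G4 stuck-at-0: G1=1, G2=1, G3=0, G4=0 [stuck-at-0], G5=0, G6=0, G7=1, G8=0, G9=1, G10=0 → 0 — eliminated
  G3 stuck-at-0: G1=1, G2=1, G3=0 [stuck-at-0], G4=0, G5=0, G6=0, G7=1, G8=0, G9=1, G10=0 → 0 — eliminated
Only G9 stuck-at-0 reproduces the observed 1.

G9 stuck-at-0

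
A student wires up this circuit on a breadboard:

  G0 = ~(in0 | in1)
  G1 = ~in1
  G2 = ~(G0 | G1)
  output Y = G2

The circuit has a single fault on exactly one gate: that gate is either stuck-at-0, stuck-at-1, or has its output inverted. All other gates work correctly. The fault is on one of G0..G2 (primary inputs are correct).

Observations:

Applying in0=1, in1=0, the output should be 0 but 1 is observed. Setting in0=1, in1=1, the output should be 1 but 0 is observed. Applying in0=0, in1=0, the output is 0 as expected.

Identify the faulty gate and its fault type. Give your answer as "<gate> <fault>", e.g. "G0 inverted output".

Fault-free values for test 1 (in0=1, in1=0): G0=0, G1=1, G2=0, giving Y=0. Observed 1.
Test 1: faults giving observed 1 are {G1 stuck-at-0, G1 inverted output, G2 stuck-at-1, G2 inverted output}.
Test 2 (in0=1, in1=1): fault-free G0=0, G1=0, G2=1 → 1; observed 0. Eliminates G1 stuck-at-0, G2 stuck-at-1.
Test 3 (in0=0, in1=0): fault-free G0=1, G1=1, G2=0 → 0; observed 0. Eliminates G2 inverted output.
Only G1 inverted output is consistent with every test.

G1 inverted output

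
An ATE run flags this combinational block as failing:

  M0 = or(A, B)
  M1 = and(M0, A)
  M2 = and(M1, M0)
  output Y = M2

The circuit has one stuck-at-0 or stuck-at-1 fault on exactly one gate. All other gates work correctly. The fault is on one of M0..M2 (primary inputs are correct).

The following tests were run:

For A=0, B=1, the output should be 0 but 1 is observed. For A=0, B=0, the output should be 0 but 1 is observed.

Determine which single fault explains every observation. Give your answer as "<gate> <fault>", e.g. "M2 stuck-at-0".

M2 stuck-at-1

Fault-free values for test 1 (A=0, B=1): M0=1, M1=0, M2=0, giving Y=0. Observed 1.
Test 1: faults giving observed 1 are {M1 stuck-at-1, M2 stuck-at-1}.
Test 2 (A=0, B=0): fault-free M0=0, M1=0, M2=0 → 0; observed 1. Eliminates M1 stuck-at-1.
Only M2 stuck-at-1 is consistent with every test.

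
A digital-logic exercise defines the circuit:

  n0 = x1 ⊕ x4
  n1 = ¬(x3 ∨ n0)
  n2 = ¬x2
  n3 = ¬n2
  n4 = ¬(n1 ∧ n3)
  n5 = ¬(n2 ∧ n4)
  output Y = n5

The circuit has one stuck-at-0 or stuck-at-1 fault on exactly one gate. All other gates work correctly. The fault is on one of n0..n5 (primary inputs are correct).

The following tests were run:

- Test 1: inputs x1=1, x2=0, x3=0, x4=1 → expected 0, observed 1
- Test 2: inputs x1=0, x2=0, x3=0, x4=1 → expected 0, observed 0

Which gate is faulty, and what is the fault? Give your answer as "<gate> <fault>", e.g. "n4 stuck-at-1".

n3 stuck-at-1

Fault-free values for test 1 (x1=1, x2=0, x3=0, x4=1): n0=0, n1=1, n2=1, n3=0, n4=1, n5=0, giving Y=0. Observed 1.
Test 1: faults giving observed 1 are {n2 stuck-at-0, n3 stuck-at-1, n4 stuck-at-0, n5 stuck-at-1}.
Test 2 (x1=0, x2=0, x3=0, x4=1): fault-free n0=1, n1=0, n2=1, n3=0, n4=1, n5=0 → 0; observed 0. Eliminates n2 stuck-at-0, n4 stuck-at-0, n5 stuck-at-1.
Only n3 stuck-at-1 is consistent with every test.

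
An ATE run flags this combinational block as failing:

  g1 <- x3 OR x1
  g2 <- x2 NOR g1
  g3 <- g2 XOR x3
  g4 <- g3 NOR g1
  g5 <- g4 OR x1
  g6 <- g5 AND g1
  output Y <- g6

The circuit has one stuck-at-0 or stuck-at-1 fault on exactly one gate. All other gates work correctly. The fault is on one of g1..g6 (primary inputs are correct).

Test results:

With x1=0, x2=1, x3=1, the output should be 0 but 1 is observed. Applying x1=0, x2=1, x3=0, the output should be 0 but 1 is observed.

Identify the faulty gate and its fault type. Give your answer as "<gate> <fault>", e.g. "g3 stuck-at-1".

g6 stuck-at-1

Fault-free values for test 1 (x1=0, x2=1, x3=1): g1=1, g2=0, g3=1, g4=0, g5=0, g6=0, giving Y=0. Observed 1.
Test 1: faults giving observed 1 are {g4 stuck-at-1, g5 stuck-at-1, g6 stuck-at-1}.
Test 2 (x1=0, x2=1, x3=0): fault-free g1=0, g2=0, g3=0, g4=1, g5=1, g6=0 → 0; observed 1. Eliminates g4 stuck-at-1, g5 stuck-at-1.
Only g6 stuck-at-1 is consistent with every test.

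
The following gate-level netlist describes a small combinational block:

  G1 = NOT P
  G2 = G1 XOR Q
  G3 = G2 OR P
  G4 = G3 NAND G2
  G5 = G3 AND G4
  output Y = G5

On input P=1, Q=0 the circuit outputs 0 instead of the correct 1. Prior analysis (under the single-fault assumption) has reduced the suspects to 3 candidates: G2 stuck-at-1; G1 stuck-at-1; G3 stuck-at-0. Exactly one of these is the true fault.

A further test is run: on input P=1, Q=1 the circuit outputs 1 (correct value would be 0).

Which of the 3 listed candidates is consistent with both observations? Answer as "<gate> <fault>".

G1 stuck-at-1

Evaluate each candidate on input P=1, Q=1:
  G2 stuck-at-1: G1=0, G2=1 [stuck-at-1], G3=1, G4=0, G5=0 → 0 — eliminated
  G1 stuck-at-1: G1=1 [stuck-at-1], G2=0, G3=1, G4=1, G5=1 → 1 — matches
  G3 stuck-at-0: G1=0, G2=1, G3=0 [stuck-at-0], G4=1, G5=0 → 0 — eliminated
Only G1 stuck-at-1 reproduces the observed 1.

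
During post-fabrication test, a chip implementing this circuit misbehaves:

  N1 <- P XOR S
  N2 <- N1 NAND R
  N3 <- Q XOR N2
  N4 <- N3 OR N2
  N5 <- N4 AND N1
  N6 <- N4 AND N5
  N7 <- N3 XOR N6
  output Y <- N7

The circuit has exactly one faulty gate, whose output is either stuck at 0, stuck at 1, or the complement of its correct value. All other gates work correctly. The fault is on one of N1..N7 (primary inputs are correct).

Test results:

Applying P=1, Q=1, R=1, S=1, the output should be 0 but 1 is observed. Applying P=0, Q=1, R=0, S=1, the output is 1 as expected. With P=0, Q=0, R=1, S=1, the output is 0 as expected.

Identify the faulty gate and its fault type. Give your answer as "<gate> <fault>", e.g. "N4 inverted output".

Fault-free values for test 1 (P=1, Q=1, R=1, S=1): N1=0, N2=1, N3=0, N4=1, N5=0, N6=0, N7=0, giving Y=0. Observed 1.
Test 1: faults giving observed 1 are {N2 stuck-at-0, N2 inverted output, N3 stuck-at-1, N3 inverted output, N5 stuck-at-1, N5 inverted output, N6 stuck-at-1, N6 inverted output, N7 stuck-at-1, N7 inverted output}.
Test 2 (P=0, Q=1, R=0, S=1): fault-free N1=1, N2=1, N3=0, N4=1, N5=1, N6=1, N7=1 → 1; observed 1. Eliminates N2 stuck-at-0, N2 inverted output, N3 stuck-at-1, N3 inverted output, N5 inverted output, N6 inverted output, N7 inverted output.
Test 3 (P=0, Q=0, R=1, S=1): fault-free N1=1, N2=0, N3=0, N4=0, N5=0, N6=0, N7=0 → 0; observed 0. Eliminates N6 stuck-at-1, N7 stuck-at-1.
Only N5 stuck-at-1 is consistent with every test.

N5 stuck-at-1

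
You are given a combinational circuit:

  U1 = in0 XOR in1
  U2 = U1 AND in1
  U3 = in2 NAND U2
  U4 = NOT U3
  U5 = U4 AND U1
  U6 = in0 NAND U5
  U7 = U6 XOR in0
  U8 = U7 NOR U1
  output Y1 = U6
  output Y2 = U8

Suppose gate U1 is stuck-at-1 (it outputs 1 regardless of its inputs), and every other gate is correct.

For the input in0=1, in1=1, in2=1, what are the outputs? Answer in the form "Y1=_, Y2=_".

Y1=0, Y2=0

Propagate with U1 forced: U1=1 [stuck-at-1], U2=1, U3=0, U4=1, U5=1, U6=0, U7=1, U8=0.
So the outputs are Y1=0, Y2=0. (Without the fault they would be Y1=1, Y2=1.)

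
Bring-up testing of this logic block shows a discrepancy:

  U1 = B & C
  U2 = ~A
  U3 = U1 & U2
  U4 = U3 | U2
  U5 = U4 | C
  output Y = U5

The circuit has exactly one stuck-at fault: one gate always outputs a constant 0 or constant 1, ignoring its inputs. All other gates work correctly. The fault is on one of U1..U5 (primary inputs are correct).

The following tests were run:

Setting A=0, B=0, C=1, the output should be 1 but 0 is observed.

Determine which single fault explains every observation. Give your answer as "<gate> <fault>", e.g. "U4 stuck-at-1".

U5 stuck-at-0

Fault-free values for test 1 (A=0, B=0, C=1): U1=0, U2=1, U3=0, U4=1, U5=1, giving Y=1. Observed 0.
Test 1: faults giving observed 0 are {U5 stuck-at-0}.
Only U5 stuck-at-0 is consistent with every test.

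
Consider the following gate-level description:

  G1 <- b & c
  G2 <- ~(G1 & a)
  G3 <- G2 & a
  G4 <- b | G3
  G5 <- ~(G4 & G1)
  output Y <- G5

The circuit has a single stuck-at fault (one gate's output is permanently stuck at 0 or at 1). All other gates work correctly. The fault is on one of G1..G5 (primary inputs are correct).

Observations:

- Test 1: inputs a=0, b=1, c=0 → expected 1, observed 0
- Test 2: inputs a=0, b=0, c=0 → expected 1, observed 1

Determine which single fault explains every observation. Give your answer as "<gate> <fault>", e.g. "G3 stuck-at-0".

G1 stuck-at-1

Fault-free values for test 1 (a=0, b=1, c=0): G1=0, G2=1, G3=0, G4=1, G5=1, giving Y=1. Observed 0.
Test 1: faults giving observed 0 are {G1 stuck-at-1, G5 stuck-at-0}.
Test 2 (a=0, b=0, c=0): fault-free G1=0, G2=1, G3=0, G4=0, G5=1 → 1; observed 1. Eliminates G5 stuck-at-0.
Only G1 stuck-at-1 is consistent with every test.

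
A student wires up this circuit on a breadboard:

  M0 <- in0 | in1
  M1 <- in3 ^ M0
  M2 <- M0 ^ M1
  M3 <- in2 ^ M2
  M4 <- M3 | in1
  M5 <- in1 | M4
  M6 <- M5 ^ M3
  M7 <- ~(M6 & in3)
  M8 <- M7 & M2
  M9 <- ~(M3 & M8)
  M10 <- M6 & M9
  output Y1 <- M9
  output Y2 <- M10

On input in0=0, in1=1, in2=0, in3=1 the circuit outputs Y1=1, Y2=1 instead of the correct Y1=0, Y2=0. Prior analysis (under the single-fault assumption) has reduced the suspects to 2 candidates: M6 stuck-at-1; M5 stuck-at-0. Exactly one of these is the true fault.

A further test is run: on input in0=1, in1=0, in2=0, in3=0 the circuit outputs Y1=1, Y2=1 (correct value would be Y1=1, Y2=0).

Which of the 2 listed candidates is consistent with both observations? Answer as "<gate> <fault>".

M6 stuck-at-1

Evaluate each candidate on input in0=1, in1=0, in2=0, in3=0:
  M6 stuck-at-1: M0=1, M1=1, M2=0, M3=0, M4=0, M5=0, M6=1 [stuck-at-1], M7=1, M8=0, M9=1, M10=1 → Y1=1, Y2=1 — matches
  M5 stuck-at-0: M0=1, M1=1, M2=0, M3=0, M4=0, M5=0 [stuck-at-0], M6=0, M7=1, M8=0, M9=1, M10=0 → Y1=1, Y2=0 — eliminated
Only M6 stuck-at-1 reproduces the observed Y1=1, Y2=1.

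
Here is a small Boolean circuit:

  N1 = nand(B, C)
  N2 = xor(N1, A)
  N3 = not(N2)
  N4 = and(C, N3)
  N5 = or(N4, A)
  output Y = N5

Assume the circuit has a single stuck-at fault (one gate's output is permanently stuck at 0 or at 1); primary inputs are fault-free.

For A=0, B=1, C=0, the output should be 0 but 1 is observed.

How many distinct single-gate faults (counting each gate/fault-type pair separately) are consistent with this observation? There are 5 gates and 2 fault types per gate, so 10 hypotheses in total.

Fault-free: N1=1, N2=1, N3=0, N4=0, N5=0 → 0. Observed 1.
  N1 stuck-at-0: output 0 ✗
  N1 stuck-at-1: output 0 ✗
  N2 stuck-at-0: output 0 ✗
  N2 stuck-at-1: output 0 ✗
  N3 stuck-at-0: output 0 ✗
  N3 stuck-at-1: output 0 ✗
  N4 stuck-at-0: output 0 ✗
  N4 stuck-at-1: output 1 ✓
  N5 stuck-at-0: output 0 ✗
  N5 stuck-at-1: output 1 ✓
Consistent faults: {N4 stuck-at-1, N5 stuck-at-1} — 2 in all.

2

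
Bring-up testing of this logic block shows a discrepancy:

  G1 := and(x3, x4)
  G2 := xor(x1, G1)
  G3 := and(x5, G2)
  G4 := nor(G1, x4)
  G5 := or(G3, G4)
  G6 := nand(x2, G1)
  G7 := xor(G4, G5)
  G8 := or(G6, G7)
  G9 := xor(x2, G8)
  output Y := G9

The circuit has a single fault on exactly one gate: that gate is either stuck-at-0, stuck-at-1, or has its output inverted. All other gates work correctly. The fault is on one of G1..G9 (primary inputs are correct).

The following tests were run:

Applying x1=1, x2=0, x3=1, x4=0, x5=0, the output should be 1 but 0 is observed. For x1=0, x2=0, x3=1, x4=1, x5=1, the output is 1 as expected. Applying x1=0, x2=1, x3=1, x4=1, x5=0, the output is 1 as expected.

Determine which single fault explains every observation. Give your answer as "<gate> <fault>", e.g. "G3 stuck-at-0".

G6 stuck-at-0

Fault-free values for test 1 (x1=1, x2=0, x3=1, x4=0, x5=0): G1=0, G2=1, G3=0, G4=1, G5=1, G6=1, G7=0, G8=1, G9=1, giving Y=1. Observed 0.
Test 1: faults giving observed 0 are {G6 stuck-at-0, G6 inverted output, G8 stuck-at-0, G8 inverted output, G9 stuck-at-0, G9 inverted output}.
Test 2 (x1=0, x2=0, x3=1, x4=1, x5=1): fault-free G1=1, G2=1, G3=1, G4=0, G5=1, G6=1, G7=1, G8=1, G9=1 → 1; observed 1. Eliminates G8 stuck-at-0, G8 inverted output, G9 stuck-at-0, G9 inverted output.
Test 3 (x1=0, x2=1, x3=1, x4=1, x5=0): fault-free G1=1, G2=1, G3=0, G4=0, G5=0, G6=0, G7=0, G8=0, G9=1 → 1; observed 1. Eliminates G6 inverted output.
Only G6 stuck-at-0 is consistent with every test.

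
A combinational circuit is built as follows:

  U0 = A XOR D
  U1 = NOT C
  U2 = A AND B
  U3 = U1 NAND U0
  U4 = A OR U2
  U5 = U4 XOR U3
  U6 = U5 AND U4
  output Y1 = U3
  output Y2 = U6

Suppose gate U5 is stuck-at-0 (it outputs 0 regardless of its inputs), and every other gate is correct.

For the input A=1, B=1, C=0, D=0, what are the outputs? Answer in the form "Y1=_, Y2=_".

Y1=0, Y2=0

Propagate with U5 forced: U0=1, U1=1, U2=1, U3=0, U4=1, U5=0 [stuck-at-0], U6=0.
So the outputs are Y1=0, Y2=0. (Without the fault they would be Y1=0, Y2=1.)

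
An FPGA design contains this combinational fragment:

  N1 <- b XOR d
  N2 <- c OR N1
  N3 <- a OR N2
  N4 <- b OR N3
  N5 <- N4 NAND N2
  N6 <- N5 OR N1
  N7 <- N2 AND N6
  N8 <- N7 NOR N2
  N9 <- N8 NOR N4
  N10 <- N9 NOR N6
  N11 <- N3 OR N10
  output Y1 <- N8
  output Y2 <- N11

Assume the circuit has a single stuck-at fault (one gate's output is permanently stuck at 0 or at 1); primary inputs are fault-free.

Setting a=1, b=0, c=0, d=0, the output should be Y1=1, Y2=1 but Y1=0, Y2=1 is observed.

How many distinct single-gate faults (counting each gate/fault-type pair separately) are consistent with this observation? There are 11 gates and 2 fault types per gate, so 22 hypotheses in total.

Fault-free: N1=0, N2=0, N3=1, N4=1, N5=1, N6=1, N7=0, N8=1, N9=0, N10=0, N11=1 → Y1=1, Y2=1. Observed Y1=0, Y2=1.
  N1: stuck-at-1 ✓; others ✗
  N2: stuck-at-1 ✓; others ✗
  N3: none of the 2 fault types match ✗
  N4: none of the 2 fault types match ✗
  N5: none of the 2 fault types match ✗
  N6: none of the 2 fault types match ✗
  N7: stuck-at-1 ✓; others ✗
  N8: stuck-at-0 ✓; others ✗
  N9: none of the 2 fault types match ✗
  N10: none of the 2 fault types match ✗
  N11: none of the 2 fault types match ✗
Consistent faults: {N1 stuck-at-1, N2 stuck-at-1, N7 stuck-at-1, N8 stuck-at-0} — 4 in all.

4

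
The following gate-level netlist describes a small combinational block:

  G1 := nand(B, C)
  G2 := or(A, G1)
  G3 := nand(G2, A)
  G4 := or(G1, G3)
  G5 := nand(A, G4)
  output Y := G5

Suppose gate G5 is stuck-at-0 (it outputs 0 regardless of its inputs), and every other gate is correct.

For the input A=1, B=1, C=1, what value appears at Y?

0

Propagate with G5 forced: G1=0, G2=1, G3=0, G4=0, G5=0 [stuck-at-0].
So Y = 0. (Without the fault it would be 1.)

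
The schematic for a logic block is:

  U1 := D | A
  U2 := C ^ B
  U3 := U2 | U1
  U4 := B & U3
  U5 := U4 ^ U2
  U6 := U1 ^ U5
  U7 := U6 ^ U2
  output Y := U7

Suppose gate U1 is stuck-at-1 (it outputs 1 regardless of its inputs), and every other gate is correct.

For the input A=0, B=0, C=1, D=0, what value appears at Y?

Propagate with U1 forced: U1=1 [stuck-at-1], U2=1, U3=1, U4=0, U5=1, U6=0, U7=1.
So Y = 1. (Without the fault it would be 0.)

1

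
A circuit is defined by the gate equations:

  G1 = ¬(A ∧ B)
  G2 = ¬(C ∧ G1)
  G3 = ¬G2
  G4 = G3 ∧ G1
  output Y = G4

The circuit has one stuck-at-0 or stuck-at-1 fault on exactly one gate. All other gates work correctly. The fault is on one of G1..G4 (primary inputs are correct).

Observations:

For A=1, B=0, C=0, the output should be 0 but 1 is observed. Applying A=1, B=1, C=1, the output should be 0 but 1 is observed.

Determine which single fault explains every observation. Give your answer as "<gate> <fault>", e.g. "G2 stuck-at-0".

Fault-free values for test 1 (A=1, B=0, C=0): G1=1, G2=1, G3=0, G4=0, giving Y=0. Observed 1.
Test 1: faults giving observed 1 are {G2 stuck-at-0, G3 stuck-at-1, G4 stuck-at-1}.
Test 2 (A=1, B=1, C=1): fault-free G1=0, G2=1, G3=0, G4=0 → 0; observed 1. Eliminates G2 stuck-at-0, G3 stuck-at-1.
Only G4 stuck-at-1 is consistent with every test.

G4 stuck-at-1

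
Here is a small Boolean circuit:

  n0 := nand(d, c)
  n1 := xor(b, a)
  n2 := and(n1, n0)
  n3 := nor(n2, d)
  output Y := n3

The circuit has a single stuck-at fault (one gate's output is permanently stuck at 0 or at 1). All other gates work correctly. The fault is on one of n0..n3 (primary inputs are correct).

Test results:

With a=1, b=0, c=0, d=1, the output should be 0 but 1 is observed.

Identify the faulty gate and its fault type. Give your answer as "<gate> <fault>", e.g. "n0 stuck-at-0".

n3 stuck-at-1

Fault-free values for test 1 (a=1, b=0, c=0, d=1): n0=1, n1=1, n2=1, n3=0, giving Y=0. Observed 1.
Test 1: faults giving observed 1 are {n3 stuck-at-1}.
Only n3 stuck-at-1 is consistent with every test.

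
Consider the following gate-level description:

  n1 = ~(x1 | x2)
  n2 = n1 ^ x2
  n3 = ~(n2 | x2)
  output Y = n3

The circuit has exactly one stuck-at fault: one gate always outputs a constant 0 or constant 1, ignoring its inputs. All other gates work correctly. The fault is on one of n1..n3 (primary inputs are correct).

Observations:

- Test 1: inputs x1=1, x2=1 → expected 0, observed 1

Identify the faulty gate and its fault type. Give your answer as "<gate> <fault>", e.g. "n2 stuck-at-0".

Fault-free values for test 1 (x1=1, x2=1): n1=0, n2=1, n3=0, giving Y=0. Observed 1.
Test 1: faults giving observed 1 are {n3 stuck-at-1}.
Only n3 stuck-at-1 is consistent with every test.

n3 stuck-at-1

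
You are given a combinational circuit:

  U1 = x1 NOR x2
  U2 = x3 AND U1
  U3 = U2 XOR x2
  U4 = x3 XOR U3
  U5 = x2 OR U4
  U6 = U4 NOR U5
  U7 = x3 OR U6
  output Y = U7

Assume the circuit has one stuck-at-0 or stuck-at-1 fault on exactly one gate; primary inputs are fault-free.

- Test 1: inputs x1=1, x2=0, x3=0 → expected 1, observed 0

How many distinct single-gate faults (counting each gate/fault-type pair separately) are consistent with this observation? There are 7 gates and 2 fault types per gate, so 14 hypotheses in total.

6

Fault-free: U1=0, U2=0, U3=0, U4=0, U5=0, U6=1, U7=1 → 1. Observed 0.
  U1 stuck-at-0: output 1 ✗
  U1 stuck-at-1: output 1 ✗
  U2 stuck-at-0: output 1 ✗
  U2 stuck-at-1: output 0 ✓
  U3 stuck-at-0: output 1 ✗
  U3 stuck-at-1: output 0 ✓
  U4 stuck-at-0: output 1 ✗
  U4 stuck-at-1: output 0 ✓
  U5 stuck-at-0: output 1 ✗
  U5 stuck-at-1: output 0 ✓
  U6 stuck-at-0: output 0 ✓
  U6 stuck-at-1: output 1 ✗
  U7 stuck-at-0: output 0 ✓
  U7 stuck-at-1: output 1 ✗
Consistent faults: {U2 stuck-at-1, U3 stuck-at-1, U4 stuck-at-1, U5 stuck-at-1, U6 stuck-at-0, U7 stuck-at-0} — 6 in all.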